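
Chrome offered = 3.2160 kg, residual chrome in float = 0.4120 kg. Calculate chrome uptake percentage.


Formula: Uptake = (offered - residual) / offered * 100
Substituting: Uptake = (3.2160 - 0.4120) / 3.2160 * 100
Result: 87.1891 %


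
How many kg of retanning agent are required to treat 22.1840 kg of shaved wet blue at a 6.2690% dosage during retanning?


Formula: Retan = substrate * pct / 100
Substituting: Retan = 22.1840 * 6.2690 / 100
Result: 1.3907 kg


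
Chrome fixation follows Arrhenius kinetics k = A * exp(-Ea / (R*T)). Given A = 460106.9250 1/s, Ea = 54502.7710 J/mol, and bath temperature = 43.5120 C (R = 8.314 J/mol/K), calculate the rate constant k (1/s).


T_K = T_C + 273.15 = 43.5120 + 273.15 = 316.6620 K
exponent = -Ea / (R * T_K) = -54502.7710 / (8.314 * 316.6620) = -20.7020
k = A * exp(exponent) = 460106.9250 * exp(-20.7020) = 4.6999e-04 1/s


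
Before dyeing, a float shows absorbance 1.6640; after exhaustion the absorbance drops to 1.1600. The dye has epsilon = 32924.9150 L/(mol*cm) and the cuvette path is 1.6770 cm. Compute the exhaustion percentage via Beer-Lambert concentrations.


c_initial = A_i / (epsilon * l) = 1.6640 / (32924.9150 * 1.6770) = 3.0137e-05 mol/L
c_final = A_f / (epsilon * l) = 1.1600 / (32924.9150 * 1.6770) = 2.1009e-05 mol/L
Exhaustion = (c_initial - c_final) / c_initial * 100 = (3.0137e-05 - 2.1009e-05) / 3.0137e-05 * 100 = 30.2885 %


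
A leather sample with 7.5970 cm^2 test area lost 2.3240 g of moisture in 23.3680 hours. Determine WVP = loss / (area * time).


Formula: WVP = loss / (area * time)
Substituting: WVP = 2.3240 / (7.5970 * 23.3680)
Result: 0.013091 g/(cm^2*hr)


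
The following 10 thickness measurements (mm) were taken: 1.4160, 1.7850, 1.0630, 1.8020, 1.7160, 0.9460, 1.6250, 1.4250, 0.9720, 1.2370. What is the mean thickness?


Formula: Average = sum / n
Substituting: Average = 13.9870 / 10
Result: 1.3987 mm


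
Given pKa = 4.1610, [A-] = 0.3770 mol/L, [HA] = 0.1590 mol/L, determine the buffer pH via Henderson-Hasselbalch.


ratio = [A-] / [HA] = 0.3770 / 0.1590 = 2.3711
log10(ratio) = 0.3749
pH = pKa + log10(ratio) = 4.1610 + 0.3749 = 4.5359


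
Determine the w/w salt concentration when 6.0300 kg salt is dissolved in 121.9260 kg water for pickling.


Formula: Conc = salt / (water + salt) * 100
Substituting: Conc = 6.0300 / (121.9260 + 6.0300) * 100
Result: 4.7126 %


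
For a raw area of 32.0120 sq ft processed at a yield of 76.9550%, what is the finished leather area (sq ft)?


Formula: finished = raw * yield / 100
Substituting: finished = 32.0120 * 76.9550 / 100
Result: 24.6348 sq ft


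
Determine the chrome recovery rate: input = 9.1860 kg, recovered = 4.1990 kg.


Formula: Recovery = recovered / input * 100
Substituting: Recovery = 4.1990 / 9.1860 * 100
Result: 45.7109 %


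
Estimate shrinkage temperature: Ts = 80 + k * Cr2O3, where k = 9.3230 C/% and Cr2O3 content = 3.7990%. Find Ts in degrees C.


Formula: Ts = 80 + k * Cr2O3
Substituting: Ts = 80 + 9.3230 * 3.7990
Result: 115.4181 C


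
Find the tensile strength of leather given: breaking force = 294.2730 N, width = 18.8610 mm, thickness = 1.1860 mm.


Formula: TS = force / (width * thickness)
Substituting: TS = 294.2730 / (18.8610 * 1.1860)
Result: 13.1553 N/mm^2


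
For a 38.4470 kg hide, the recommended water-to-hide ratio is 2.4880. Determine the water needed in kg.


Formula: Water = hide_weight * ratio
Substituting: Water = 38.4470 * 2.4880
Result: 95.6561 kg


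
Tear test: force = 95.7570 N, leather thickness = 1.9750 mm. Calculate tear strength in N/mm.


Formula: Tear strength = force / thickness
Substituting: Tear strength = 95.7570 / 1.9750
Result: 48.4846 N/mm


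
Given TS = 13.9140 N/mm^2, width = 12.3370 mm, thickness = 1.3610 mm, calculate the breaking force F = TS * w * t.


Formula: F = TS * w * t
Substituting: F = 13.9140 * 12.3370 * 1.3610
Result: 233.6252 N


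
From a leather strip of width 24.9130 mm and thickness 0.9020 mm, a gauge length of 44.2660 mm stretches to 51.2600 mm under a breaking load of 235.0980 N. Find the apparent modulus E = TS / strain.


TS = F / (w * t) = 235.0980 / (24.9130 * 0.9020) = 10.4620 N/mm^2
strain = (Lf - L0) / L0 = (51.2600 - 44.2660) / 44.2660 = 0.1580
E = TS / strain = 10.4620 / 0.1580 = 66.2157 N/mm^2


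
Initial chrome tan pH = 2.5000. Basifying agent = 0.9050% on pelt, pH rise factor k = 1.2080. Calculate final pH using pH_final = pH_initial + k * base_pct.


Formula: pH_final = pH_initial + k * base_pct
Substituting: pH_final = 2.5000 + 1.2080 * 0.9050
Result: 3.5932


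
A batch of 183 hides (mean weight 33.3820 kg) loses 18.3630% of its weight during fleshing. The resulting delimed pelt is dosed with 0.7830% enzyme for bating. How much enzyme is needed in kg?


Total_raw = N * avg_wt = 183 * 33.3820 = 6108.9060 kg
Substrate = Total_raw * (1 - loss/100) = 6108.9060 * (1 - 18.3630/100) = 4987.1276 kg
Enzyme = Substrate * pct / 100 = 4987.1276 * 0.7830 / 100 = 39.0492 kg


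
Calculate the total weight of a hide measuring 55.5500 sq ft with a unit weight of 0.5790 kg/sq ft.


Formula: Weight = area * weight_per_sqft
Substituting: Weight = 55.5500 * 0.5790
Result: 32.1634 kg


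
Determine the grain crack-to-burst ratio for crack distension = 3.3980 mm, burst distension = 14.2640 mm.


Formula: Ratio = crack / burst
Substituting: Ratio = 3.3980 / 14.2640
Result: 0.2382


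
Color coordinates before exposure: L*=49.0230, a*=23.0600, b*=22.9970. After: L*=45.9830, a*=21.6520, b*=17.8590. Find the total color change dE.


dL = -3.0400, da = -1.4080, db = -5.1380
dE = sqrt((-3.0400)^2 + (-1.4080)^2 + (-5.1380)^2) = 6.1338


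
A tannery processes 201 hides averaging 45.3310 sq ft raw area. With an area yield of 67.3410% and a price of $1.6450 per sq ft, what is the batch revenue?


Raw_total = N * avg_area = 201 * 45.3310 = 9111.5310 sq ft
Finished = Raw_total * yield / 100 = 9111.5310 * 67.3410 / 100 = 6135.7961 sq ft
Value = Finished * price = 6135.7961 * 1.6450 = 10093.3846 $


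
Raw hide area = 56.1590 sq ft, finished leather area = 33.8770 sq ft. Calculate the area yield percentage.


Formula: Yield = finished / raw * 100
Substituting: Yield = 33.8770 / 56.1590 * 100
Result: 60.3234 %


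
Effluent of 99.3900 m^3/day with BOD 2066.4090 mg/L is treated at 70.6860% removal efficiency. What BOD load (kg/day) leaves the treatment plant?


Load_in = volume * conc / 1000 = 99.3900 * 2066.4090 / 1000 = 205.3804 kg/day
Removed = Load_in * eff / 100 = 205.3804 * 70.6860 / 100 = 145.1752 kg/day
Load_out = Load_in - Removed = 205.3804 - 145.1752 = 60.2052 kg/day


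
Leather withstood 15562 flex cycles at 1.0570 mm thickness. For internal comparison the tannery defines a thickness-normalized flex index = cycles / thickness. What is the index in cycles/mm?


Formula: Index = cycles / thickness
Substituting: Index = 15562 / 1.0570
Result: 14722.8004 cycles/mm


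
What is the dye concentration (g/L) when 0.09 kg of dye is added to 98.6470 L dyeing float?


Formula: Conc = dye_mass(kg) / volume(L) * 1000
Substituting: Conc = 0.09 / 98.6470 * 1000
Result: 0.9123 g/L


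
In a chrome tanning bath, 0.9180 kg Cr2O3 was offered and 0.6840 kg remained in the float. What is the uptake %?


Formula: Uptake = (offered - residual) / offered * 100
Substituting: Uptake = (0.9180 - 0.6840) / 0.9180 * 100
Result: 25.4902 %


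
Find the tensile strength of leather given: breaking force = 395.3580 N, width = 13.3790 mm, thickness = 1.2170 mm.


Formula: TS = force / (width * thickness)
Substituting: TS = 395.3580 / (13.3790 * 1.2170)
Result: 24.2815 N/mm^2


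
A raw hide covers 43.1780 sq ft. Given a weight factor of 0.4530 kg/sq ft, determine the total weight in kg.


Formula: Weight = area * weight_per_sqft
Substituting: Weight = 43.1780 * 0.4530
Result: 19.5596 kg


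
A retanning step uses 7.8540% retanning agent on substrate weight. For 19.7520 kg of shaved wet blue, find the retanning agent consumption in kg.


Formula: Retan = substrate * pct / 100
Substituting: Retan = 19.7520 * 7.8540 / 100
Result: 1.5513 kg


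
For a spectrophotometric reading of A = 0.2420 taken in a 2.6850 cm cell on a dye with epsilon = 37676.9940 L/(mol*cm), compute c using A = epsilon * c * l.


Formula: c = A / (epsilon * l)
Substituting: c = 0.2420 / (37676.9940 * 2.6850)
Result: 2.3922e-06 mol/L


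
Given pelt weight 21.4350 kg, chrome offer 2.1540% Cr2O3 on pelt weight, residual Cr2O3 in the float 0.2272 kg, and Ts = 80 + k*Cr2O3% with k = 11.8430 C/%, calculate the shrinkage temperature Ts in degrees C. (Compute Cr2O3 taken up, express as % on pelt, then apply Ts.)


Offered = pelt * offer_pct / 100 = 21.4350 * 2.1540 / 100 = 0.4617 kg
Uptake = offered - residual = 0.4617 - 0.2272 = 0.2345 kg
Cr2O3% on pelt = uptake / pelt * 100 = 0.2345 / 21.4350 * 100 = 1.0941 %
Ts = 80 + k * Cr2O3% = 80 + 11.8430 * 1.0941 = 92.9568 C


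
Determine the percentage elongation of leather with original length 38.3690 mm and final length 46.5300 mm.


Formula: Elongation = (Lf - L0) / L0 * 100
Substituting: Elongation = (46.5300 - 38.3690) / 38.3690 * 100
Result: 21.2698 %


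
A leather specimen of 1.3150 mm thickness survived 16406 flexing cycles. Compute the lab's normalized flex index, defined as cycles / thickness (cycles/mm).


Formula: Index = cycles / thickness
Substituting: Index = 16406 / 1.3150
Result: 12476.0456 cycles/mm


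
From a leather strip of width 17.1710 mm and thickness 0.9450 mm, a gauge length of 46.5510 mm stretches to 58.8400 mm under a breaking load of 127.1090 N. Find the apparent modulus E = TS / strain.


TS = F / (w * t) = 127.1090 / (17.1710 * 0.9450) = 7.8334 N/mm^2
strain = (Lf - L0) / L0 = (58.8400 - 46.5510) / 46.5510 = 0.2640
E = TS / strain = 7.8334 / 0.2640 = 29.6730 N/mm^2


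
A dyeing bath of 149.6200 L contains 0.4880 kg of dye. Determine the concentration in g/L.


Formula: Conc = dye_mass(kg) / volume(L) * 1000
Substituting: Conc = 0.4880 / 149.6200 * 1000
Result: 3.2616 g/L


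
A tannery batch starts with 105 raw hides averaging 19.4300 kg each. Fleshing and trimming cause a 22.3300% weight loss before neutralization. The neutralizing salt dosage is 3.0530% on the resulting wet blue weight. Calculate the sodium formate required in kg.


Total_raw = N * avg_wt = 105 * 19.4300 = 2040.1500 kg
Substrate = Total_raw * (1 - loss/100) = 2040.1500 * (1 - 22.3300/100) = 1584.5845 kg
Neutralizer = Substrate * pct / 100 = 1584.5845 * 3.0530 / 100 = 48.3774 kg


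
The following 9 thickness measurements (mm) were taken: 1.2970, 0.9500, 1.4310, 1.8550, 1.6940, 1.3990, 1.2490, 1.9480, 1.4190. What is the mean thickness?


Formula: Average = sum / n
Substituting: Average = 13.2420 / 9
Result: 1.4713 mm


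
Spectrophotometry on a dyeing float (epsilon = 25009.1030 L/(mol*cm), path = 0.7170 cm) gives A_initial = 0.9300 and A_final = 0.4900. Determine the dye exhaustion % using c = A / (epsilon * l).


c_initial = A_i / (epsilon * l) = 0.9300 / (25009.1030 * 0.7170) = 5.1864e-05 mol/L
c_final = A_f / (epsilon * l) = 0.4900 / (25009.1030 * 0.7170) = 2.7326e-05 mol/L
Exhaustion = (c_initial - c_final) / c_initial * 100 = (5.1864e-05 - 2.7326e-05) / 5.1864e-05 * 100 = 47.3118 %


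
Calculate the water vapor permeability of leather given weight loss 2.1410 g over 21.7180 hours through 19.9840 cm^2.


Formula: WVP = loss / (area * time)
Substituting: WVP = 2.1410 / (19.9840 * 21.7180)
Result: 0.00493304 g/(cm^2*hr)


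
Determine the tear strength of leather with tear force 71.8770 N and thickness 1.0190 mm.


Formula: Tear strength = force / thickness
Substituting: Tear strength = 71.8770 / 1.0190
Result: 70.5368 N/mm


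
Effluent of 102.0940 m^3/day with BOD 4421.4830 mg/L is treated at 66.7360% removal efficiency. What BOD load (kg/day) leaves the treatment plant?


Load_in = volume * conc / 1000 = 102.0940 * 4421.4830 / 1000 = 451.4069 kg/day
Removed = Load_in * eff / 100 = 451.4069 * 66.7360 / 100 = 301.2509 kg/day
Load_out = Load_in - Removed = 451.4069 - 301.2509 = 150.1560 kg/day


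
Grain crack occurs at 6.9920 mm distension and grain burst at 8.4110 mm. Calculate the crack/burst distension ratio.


Formula: Ratio = crack / burst
Substituting: Ratio = 6.9920 / 8.4110
Result: 0.8313


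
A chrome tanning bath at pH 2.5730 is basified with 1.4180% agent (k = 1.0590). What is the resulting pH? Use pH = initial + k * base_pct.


Formula: pH_final = pH_initial + k * base_pct
Substituting: pH_final = 2.5730 + 1.0590 * 1.4180
Result: 4.0747


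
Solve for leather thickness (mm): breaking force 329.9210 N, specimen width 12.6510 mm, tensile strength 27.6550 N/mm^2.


Formula: t = F / (TS * w)
Substituting: t = 329.9210 / (27.6550 * 12.6510)
Result: 0.9430 mm


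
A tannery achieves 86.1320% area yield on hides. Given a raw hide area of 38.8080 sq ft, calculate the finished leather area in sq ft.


Formula: finished = raw * yield / 100
Substituting: finished = 38.8080 * 86.1320 / 100
Result: 33.4261 sq ft


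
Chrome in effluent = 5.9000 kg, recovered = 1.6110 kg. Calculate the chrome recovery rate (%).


Formula: Recovery = recovered / input * 100
Substituting: Recovery = 1.6110 / 5.9000 * 100
Result: 27.3051 %


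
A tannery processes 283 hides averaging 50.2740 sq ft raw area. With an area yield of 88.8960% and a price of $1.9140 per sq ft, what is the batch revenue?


Raw_total = N * avg_area = 283 * 50.2740 = 14227.5420 sq ft
Finished = Raw_total * yield / 100 = 14227.5420 * 88.8960 / 100 = 12647.7157 sq ft
Value = Finished * price = 12647.7157 * 1.9140 = 24207.7279 $


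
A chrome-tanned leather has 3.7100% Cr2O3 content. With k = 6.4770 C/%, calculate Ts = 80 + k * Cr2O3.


Formula: Ts = 80 + k * Cr2O3
Substituting: Ts = 80 + 6.4770 * 3.7100
Result: 104.0297 C


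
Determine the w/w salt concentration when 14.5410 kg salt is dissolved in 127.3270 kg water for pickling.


Formula: Conc = salt / (water + salt) * 100
Substituting: Conc = 14.5410 / (127.3270 + 14.5410) * 100
Result: 10.2497 %


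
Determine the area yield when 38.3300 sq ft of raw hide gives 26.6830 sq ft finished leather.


Formula: Yield = finished / raw * 100
Substituting: Yield = 26.6830 / 38.3300 * 100
Result: 69.6139 %


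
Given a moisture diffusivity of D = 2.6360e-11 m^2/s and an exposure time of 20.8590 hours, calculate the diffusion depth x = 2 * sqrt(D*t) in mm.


t = 20.8590 hr * 3600 = 75092.4000 s
D * t = 2.6360e-11 * 75092.4000 = 1.9794e-06
x = 2 * sqrt(D*t) = 2 * sqrt(1.9794e-06) = 0.00281385 m = 2.8138 mm


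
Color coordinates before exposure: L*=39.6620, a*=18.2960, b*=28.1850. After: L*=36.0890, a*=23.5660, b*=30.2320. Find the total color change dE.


dL = -3.5730, da = 5.2700, db = 2.0470
dE = sqrt((-3.5730)^2 + 5.2700^2 + 2.0470^2) = 6.6880


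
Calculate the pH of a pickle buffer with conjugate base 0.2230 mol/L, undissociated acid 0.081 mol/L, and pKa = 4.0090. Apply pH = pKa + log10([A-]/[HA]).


ratio = [A-] / [HA] = 0.2230 / 0.081 = 2.7531
log10(ratio) = 0.4398
pH = pKa + log10(ratio) = 4.0090 + 0.4398 = 4.4488


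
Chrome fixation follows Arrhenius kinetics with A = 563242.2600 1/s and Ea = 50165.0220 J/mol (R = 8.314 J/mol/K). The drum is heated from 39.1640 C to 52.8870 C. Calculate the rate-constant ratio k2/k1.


T1 = 39.1640 + 273.15 = 312.3140 K; T2 = 52.8870 + 273.15 = 326.0370 K
k1 = A * exp(-Ea/(R*T1)) = 563242.2600 * exp(-50165.0220/(8.314*312.3140)) = 0.00229231 1/s
k2 = A * exp(-Ea/(R*T2)) = 563242.2600 * exp(-50165.0220/(8.314*326.0370)) = 0.00516926 1/s
k2/k1 = 0.00516926 / 0.00229231 = 2.2550


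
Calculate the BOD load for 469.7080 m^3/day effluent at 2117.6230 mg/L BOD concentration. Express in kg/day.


Formula: BOD_load = volume * conc / 1000
Substituting: BOD_load = 469.7080 * 2117.6230 / 1000
Result: 994.6645 kg/day


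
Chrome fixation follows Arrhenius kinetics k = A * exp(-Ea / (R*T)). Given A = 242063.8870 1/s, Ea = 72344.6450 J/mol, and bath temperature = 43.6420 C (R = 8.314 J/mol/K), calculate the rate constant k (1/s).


T_K = T_C + 273.15 = 43.6420 + 273.15 = 316.7920 K
exponent = -Ea / (R * T_K) = -72344.6450 / (8.314 * 316.7920) = -27.4677
k = A * exp(exponent) = 242063.8870 * exp(-27.4677) = 2.8501e-07 1/s


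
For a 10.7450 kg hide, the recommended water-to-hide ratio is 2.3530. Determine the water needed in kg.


Formula: Water = hide_weight * ratio
Substituting: Water = 10.7450 * 2.3530
Result: 25.2830 kg


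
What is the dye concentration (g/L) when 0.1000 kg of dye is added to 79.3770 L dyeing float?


Formula: Conc = dye_mass(kg) / volume(L) * 1000
Substituting: Conc = 0.1000 / 79.3770 * 1000
Result: 1.2598 g/L


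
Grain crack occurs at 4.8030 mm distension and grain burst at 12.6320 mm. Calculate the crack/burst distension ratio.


Formula: Ratio = crack / burst
Substituting: Ratio = 4.8030 / 12.6320
Result: 0.3802


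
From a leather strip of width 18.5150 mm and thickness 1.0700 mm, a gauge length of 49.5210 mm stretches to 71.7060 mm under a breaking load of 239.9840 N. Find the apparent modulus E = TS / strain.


TS = F / (w * t) = 239.9840 / (18.5150 * 1.0700) = 12.1136 N/mm^2
strain = (Lf - L0) / L0 = (71.7060 - 49.5210) / 49.5210 = 0.4480
E = TS / strain = 12.1136 / 0.4480 = 27.0399 N/mm^2


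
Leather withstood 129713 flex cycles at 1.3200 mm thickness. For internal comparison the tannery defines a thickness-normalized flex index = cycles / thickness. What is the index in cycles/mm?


Formula: Index = cycles / thickness
Substituting: Index = 129713 / 1.3200
Result: 98267.4242 cycles/mm


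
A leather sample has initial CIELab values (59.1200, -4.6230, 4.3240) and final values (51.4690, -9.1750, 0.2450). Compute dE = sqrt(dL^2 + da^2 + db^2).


dL = -7.6510, da = -4.5520, db = -4.0790
dE = sqrt((-7.6510)^2 + (-4.5520)^2 + (-4.0790)^2) = 9.7927


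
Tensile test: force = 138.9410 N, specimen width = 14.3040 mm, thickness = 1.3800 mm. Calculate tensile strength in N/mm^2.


Formula: TS = force / (width * thickness)
Substituting: TS = 138.9410 / (14.3040 * 1.3800)
Result: 7.0387 N/mm^2


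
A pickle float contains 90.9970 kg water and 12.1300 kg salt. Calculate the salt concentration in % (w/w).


Formula: Conc = salt / (water + salt) * 100
Substituting: Conc = 12.1300 / (90.9970 + 12.1300) * 100
Result: 11.7622 %


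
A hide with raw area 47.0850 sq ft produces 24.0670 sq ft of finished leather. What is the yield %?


Formula: Yield = finished / raw * 100
Substituting: Yield = 24.0670 / 47.0850 * 100
Result: 51.1139 %


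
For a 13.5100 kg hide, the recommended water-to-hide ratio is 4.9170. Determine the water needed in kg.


Formula: Water = hide_weight * ratio
Substituting: Water = 13.5100 * 4.9170
Result: 66.4287 kg


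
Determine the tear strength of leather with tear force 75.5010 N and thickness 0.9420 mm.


Formula: Tear strength = force / thickness
Substituting: Tear strength = 75.5010 / 0.9420
Result: 80.1497 N/mm


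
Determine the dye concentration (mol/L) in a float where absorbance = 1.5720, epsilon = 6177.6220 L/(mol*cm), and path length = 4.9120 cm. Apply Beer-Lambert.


Formula: c = A / (epsilon * l)
Substituting: c = 1.5720 / (6177.6220 * 4.9120)
Result: 5.1805e-05 mol/L


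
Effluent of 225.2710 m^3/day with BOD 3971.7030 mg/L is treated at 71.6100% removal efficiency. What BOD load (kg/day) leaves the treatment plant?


Load_in = volume * conc / 1000 = 225.2710 * 3971.7030 / 1000 = 894.7095 kg/day
Removed = Load_in * eff / 100 = 894.7095 * 71.6100 / 100 = 640.7015 kg/day
Load_out = Load_in - Removed = 894.7095 - 640.7015 = 254.0080 kg/day


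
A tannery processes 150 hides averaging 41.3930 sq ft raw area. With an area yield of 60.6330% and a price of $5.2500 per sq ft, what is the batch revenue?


Raw_total = N * avg_area = 150 * 41.3930 = 6208.9500 sq ft
Finished = Raw_total * yield / 100 = 6208.9500 * 60.6330 / 100 = 3764.6727 sq ft
Value = Finished * price = 3764.6727 * 5.2500 = 19764.5314 $


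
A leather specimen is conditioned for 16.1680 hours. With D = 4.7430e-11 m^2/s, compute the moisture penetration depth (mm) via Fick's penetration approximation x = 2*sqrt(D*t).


t = 16.1680 hr * 3600 = 58204.8000 s
D * t = 4.7430e-11 * 58204.8000 = 2.7607e-06
x = 2 * sqrt(D*t) = 2 * sqrt(2.7607e-06) = 0.00332304 m = 3.3230 mm


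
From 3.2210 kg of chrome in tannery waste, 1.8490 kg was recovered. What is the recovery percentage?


Formula: Recovery = recovered / input * 100
Substituting: Recovery = 1.8490 / 3.2210 * 100
Result: 57.4045 %


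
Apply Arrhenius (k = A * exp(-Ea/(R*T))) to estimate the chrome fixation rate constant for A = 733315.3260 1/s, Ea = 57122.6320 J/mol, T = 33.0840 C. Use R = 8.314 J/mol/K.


T_K = T_C + 273.15 = 33.0840 + 273.15 = 306.2340 K
exponent = -Ea / (R * T_K) = -57122.6320 / (8.314 * 306.2340) = -22.4360
k = A * exp(exponent) = 733315.3260 * exp(-22.4360) = 1.3227e-04 1/s


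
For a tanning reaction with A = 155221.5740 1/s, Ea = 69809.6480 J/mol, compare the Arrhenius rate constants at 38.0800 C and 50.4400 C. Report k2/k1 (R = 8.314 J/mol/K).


T1 = 38.0800 + 273.15 = 311.2300 K; T2 = 50.4400 + 273.15 = 323.5900 K
k1 = A * exp(-Ea/(R*T1)) = 155221.5740 * exp(-69809.6480/(8.314*311.2300)) = 2.9797e-07 1/s
k2 = A * exp(-Ea/(R*T2)) = 155221.5740 * exp(-69809.6480/(8.314*323.5900)) = 8.3505e-07 1/s
k2/k1 = 8.3505e-07 / 2.9797e-07 = 2.8025


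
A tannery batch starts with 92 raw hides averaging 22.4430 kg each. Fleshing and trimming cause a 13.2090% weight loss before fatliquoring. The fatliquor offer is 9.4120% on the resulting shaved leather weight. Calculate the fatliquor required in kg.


Total_raw = N * avg_wt = 92 * 22.4430 = 2064.7560 kg
Substrate = Total_raw * (1 - loss/100) = 2064.7560 * (1 - 13.2090/100) = 1792.0224 kg
Fat = Substrate * pct / 100 = 1792.0224 * 9.4120 / 100 = 168.6651 kg


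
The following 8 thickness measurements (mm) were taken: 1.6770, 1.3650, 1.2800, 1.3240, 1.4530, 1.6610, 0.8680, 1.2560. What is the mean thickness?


Formula: Average = sum / n
Substituting: Average = 10.8840 / 8
Result: 1.3605 mm


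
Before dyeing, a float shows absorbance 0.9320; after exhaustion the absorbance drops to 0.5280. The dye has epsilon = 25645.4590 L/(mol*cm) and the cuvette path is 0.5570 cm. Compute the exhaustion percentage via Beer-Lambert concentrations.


c_initial = A_i / (epsilon * l) = 0.9320 / (25645.4590 * 0.5570) = 6.5245e-05 mol/L
c_final = A_f / (epsilon * l) = 0.5280 / (25645.4590 * 0.5570) = 3.6963e-05 mol/L
Exhaustion = (c_initial - c_final) / c_initial * 100 = (6.5245e-05 - 3.6963e-05) / 6.5245e-05 * 100 = 43.3476 %


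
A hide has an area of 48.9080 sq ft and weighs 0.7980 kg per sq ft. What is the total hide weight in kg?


Formula: Weight = area * weight_per_sqft
Substituting: Weight = 48.9080 * 0.7980
Result: 39.0286 kg


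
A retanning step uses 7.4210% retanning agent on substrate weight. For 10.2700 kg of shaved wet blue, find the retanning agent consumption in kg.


Formula: Retan = substrate * pct / 100
Substituting: Retan = 10.2700 * 7.4210 / 100
Result: 0.7621 kg


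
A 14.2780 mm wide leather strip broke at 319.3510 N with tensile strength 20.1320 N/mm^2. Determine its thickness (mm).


Formula: t = F / (TS * w)
Substituting: t = 319.3510 / (20.1320 * 14.2780)
Result: 1.1110 mm


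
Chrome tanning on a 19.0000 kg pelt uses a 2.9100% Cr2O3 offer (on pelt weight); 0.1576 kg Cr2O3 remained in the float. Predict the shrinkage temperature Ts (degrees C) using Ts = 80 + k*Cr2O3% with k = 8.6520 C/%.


Offered = pelt * offer_pct / 100 = 19.0000 * 2.9100 / 100 = 0.5529 kg
Uptake = offered - residual = 0.5529 - 0.1576 = 0.3953 kg
Cr2O3% on pelt = uptake / pelt * 100 = 0.3953 / 19.0000 * 100 = 2.0805 %
Ts = 80 + k * Cr2O3% = 80 + 8.6520 * 2.0805 = 98.0007 C


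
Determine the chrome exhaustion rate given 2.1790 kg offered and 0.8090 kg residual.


Formula: Uptake = (offered - residual) / offered * 100
Substituting: Uptake = (2.1790 - 0.8090) / 2.1790 * 100
Result: 62.8729 %


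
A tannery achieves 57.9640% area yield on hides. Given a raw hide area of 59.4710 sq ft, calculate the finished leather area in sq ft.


Formula: finished = raw * yield / 100
Substituting: finished = 59.4710 * 57.9640 / 100
Result: 34.4718 sq ft


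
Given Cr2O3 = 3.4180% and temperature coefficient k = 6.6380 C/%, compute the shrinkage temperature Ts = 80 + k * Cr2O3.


Formula: Ts = 80 + k * Cr2O3
Substituting: Ts = 80 + 6.6380 * 3.4180
Result: 102.6887 C


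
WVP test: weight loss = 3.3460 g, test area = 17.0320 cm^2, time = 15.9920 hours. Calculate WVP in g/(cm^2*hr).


Formula: WVP = loss / (area * time)
Substituting: WVP = 3.3460 / (17.0320 * 15.9920)
Result: 0.0122845 g/(cm^2*hr)


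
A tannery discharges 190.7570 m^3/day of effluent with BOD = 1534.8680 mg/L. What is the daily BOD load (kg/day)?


Formula: BOD_load = volume * conc / 1000
Substituting: BOD_load = 190.7570 * 1534.8680 / 1000
Result: 292.7868 kg/day


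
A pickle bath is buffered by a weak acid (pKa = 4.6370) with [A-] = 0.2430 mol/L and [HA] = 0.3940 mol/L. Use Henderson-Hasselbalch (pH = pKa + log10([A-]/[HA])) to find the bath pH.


ratio = [A-] / [HA] = 0.2430 / 0.3940 = 0.6168
log10(ratio) = -0.2099
pH = pKa + log10(ratio) = 4.6370 - 0.2099 = 4.4271


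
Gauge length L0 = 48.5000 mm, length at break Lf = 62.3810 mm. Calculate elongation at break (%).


Formula: Elongation = (Lf - L0) / L0 * 100
Substituting: Elongation = (62.3810 - 48.5000) / 48.5000 * 100
Result: 28.6206 %


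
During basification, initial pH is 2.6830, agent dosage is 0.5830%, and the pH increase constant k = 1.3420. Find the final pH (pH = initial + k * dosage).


Formula: pH_final = pH_initial + k * base_pct
Substituting: pH_final = 2.6830 + 1.3420 * 0.5830
Result: 3.4654


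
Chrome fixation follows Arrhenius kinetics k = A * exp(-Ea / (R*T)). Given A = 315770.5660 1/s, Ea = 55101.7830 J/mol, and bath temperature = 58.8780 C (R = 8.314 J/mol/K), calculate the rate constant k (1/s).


T_K = T_C + 273.15 = 58.8780 + 273.15 = 332.0280 K
exponent = -Ea / (R * T_K) = -55101.7830 / (8.314 * 332.0280) = -19.9609
k = A * exp(exponent) = 315770.5660 * exp(-19.9609) = 6.7678e-04 1/s


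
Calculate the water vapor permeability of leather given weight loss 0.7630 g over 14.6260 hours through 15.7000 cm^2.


Formula: WVP = loss / (area * time)
Substituting: WVP = 0.7630 / (15.7000 * 14.6260)
Result: 0.00332276 g/(cm^2*hr)


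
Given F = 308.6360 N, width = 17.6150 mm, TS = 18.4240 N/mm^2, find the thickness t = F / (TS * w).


Formula: t = F / (TS * w)
Substituting: t = 308.6360 / (18.4240 * 17.6150)
Result: 0.9510 mm


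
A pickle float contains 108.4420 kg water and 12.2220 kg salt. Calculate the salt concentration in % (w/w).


Formula: Conc = salt / (water + salt) * 100
Substituting: Conc = 12.2220 / (108.4420 + 12.2220) * 100
Result: 10.1290 %


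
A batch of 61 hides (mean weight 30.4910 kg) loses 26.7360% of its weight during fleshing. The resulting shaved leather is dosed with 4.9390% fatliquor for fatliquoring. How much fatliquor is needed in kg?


Total_raw = N * avg_wt = 61 * 30.4910 = 1859.9510 kg
Substrate = Total_raw * (1 - loss/100) = 1859.9510 * (1 - 26.7360/100) = 1362.6745 kg
Fat = Substrate * pct / 100 = 1362.6745 * 4.9390 / 100 = 67.3025 kg


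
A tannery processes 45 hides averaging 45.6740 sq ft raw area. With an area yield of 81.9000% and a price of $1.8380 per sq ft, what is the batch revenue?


Raw_total = N * avg_area = 45 * 45.6740 = 2055.3300 sq ft
Finished = Raw_total * yield / 100 = 2055.3300 * 81.9000 / 100 = 1683.3153 sq ft
Value = Finished * price = 1683.3153 * 1.8380 = 3093.9335 $


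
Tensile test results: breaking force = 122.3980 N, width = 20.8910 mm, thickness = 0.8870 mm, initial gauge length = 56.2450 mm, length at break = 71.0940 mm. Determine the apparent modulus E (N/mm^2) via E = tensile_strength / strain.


TS = F / (w * t) = 122.3980 / (20.8910 * 0.8870) = 6.6053 N/mm^2
strain = (Lf - L0) / L0 = (71.0940 - 56.2450) / 56.2450 = 0.2640
E = TS / strain = 6.6053 / 0.2640 = 25.0195 N/mm^2


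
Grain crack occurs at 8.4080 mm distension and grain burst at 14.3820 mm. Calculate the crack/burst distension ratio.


Formula: Ratio = crack / burst
Substituting: Ratio = 8.4080 / 14.3820
Result: 0.5846


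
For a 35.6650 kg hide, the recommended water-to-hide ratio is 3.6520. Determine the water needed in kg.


Formula: Water = hide_weight * ratio
Substituting: Water = 35.6650 * 3.6520
Result: 130.2486 kg


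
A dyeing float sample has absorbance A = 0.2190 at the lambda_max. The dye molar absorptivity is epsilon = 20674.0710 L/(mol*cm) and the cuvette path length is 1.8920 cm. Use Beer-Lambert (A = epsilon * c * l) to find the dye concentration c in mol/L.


Formula: c = A / (epsilon * l)
Substituting: c = 0.2190 / (20674.0710 * 1.8920)
Result: 5.5988e-06 mol/L


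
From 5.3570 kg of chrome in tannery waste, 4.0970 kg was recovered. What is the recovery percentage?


Formula: Recovery = recovered / input * 100
Substituting: Recovery = 4.0970 / 5.3570 * 100
Result: 76.4794 %


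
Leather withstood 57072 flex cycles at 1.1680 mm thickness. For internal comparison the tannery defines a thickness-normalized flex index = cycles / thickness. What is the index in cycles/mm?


Formula: Index = cycles / thickness
Substituting: Index = 57072 / 1.1680
Result: 48863.0137 cycles/mm


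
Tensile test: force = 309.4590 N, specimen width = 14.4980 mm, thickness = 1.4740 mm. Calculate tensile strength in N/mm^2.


Formula: TS = force / (width * thickness)
Substituting: TS = 309.4590 / (14.4980 * 1.4740)
Result: 14.4810 N/mm^2


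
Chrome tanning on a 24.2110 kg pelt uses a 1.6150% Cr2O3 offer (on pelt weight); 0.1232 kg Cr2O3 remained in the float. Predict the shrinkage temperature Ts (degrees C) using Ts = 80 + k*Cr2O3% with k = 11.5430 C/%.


Offered = pelt * offer_pct / 100 = 24.2110 * 1.6150 / 100 = 0.3910 kg
Uptake = offered - residual = 0.3910 - 0.1232 = 0.2678 kg
Cr2O3% on pelt = uptake / pelt * 100 = 0.2678 / 24.2110 * 100 = 1.1061 %
Ts = 80 + k * Cr2O3% = 80 + 11.5430 * 1.1061 = 92.7682 C


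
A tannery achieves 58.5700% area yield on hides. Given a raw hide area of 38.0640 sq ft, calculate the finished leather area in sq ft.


Formula: finished = raw * yield / 100
Substituting: finished = 38.0640 * 58.5700 / 100
Result: 22.2941 sq ft


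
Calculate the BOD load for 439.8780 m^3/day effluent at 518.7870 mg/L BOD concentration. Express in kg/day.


Formula: BOD_load = volume * conc / 1000
Substituting: BOD_load = 439.8780 * 518.7870 / 1000
Result: 228.2030 kg/day


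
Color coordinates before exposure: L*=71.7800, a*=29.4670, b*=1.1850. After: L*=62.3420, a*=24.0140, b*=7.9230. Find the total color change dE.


dL = -9.4380, da = -5.4530, db = 6.7380
dE = sqrt((-9.4380)^2 + (-5.4530)^2 + 6.7380^2) = 12.8145


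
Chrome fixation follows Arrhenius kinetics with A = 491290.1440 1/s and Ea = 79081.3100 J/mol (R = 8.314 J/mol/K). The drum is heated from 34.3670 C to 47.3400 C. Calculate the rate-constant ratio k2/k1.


T1 = 34.3670 + 273.15 = 307.5170 K; T2 = 47.3400 + 273.15 = 320.4900 K
k1 = A * exp(-Ea/(R*T1)) = 491290.1440 * exp(-79081.3100/(8.314*307.5170)) = 1.8120e-08 1/s
k2 = A * exp(-Ea/(R*T2)) = 491290.1440 * exp(-79081.3100/(8.314*320.4900)) = 6.3374e-08 1/s
k2/k1 = 6.3374e-08 / 1.8120e-08 = 3.4975


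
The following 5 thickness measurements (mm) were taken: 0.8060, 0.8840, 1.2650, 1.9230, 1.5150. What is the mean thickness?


Formula: Average = sum / n
Substituting: Average = 6.3930 / 5
Result: 1.2786 mm


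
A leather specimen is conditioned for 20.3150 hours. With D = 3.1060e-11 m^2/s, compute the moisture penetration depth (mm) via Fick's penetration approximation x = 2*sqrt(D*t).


t = 20.3150 hr * 3600 = 73134.0000 s
D * t = 3.1060e-11 * 73134.0000 = 2.2715e-06
x = 2 * sqrt(D*t) = 2 * sqrt(2.2715e-06) = 0.00301433 m = 3.0143 mm


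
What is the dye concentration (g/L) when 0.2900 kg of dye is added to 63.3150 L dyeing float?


Formula: Conc = dye_mass(kg) / volume(L) * 1000
Substituting: Conc = 0.2900 / 63.3150 * 1000
Result: 4.5803 g/L


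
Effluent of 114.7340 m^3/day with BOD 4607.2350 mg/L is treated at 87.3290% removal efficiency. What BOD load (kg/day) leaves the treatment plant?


Load_in = volume * conc / 1000 = 114.7340 * 4607.2350 / 1000 = 528.6065 kg/day
Removed = Load_in * eff / 100 = 528.6065 * 87.3290 / 100 = 461.6268 kg/day
Load_out = Load_in - Removed = 528.6065 - 461.6268 = 66.9797 kg/day


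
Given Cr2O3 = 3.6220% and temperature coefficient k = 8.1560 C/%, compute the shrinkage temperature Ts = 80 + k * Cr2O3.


Formula: Ts = 80 + k * Cr2O3
Substituting: Ts = 80 + 8.1560 * 3.6220
Result: 109.5410 C


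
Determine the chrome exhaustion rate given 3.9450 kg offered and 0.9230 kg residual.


Formula: Uptake = (offered - residual) / offered * 100
Substituting: Uptake = (3.9450 - 0.9230) / 3.9450 * 100
Result: 76.6033 %


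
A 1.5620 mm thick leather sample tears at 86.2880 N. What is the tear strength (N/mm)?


Formula: Tear strength = force / thickness
Substituting: Tear strength = 86.2880 / 1.5620
Result: 55.2420 N/mm


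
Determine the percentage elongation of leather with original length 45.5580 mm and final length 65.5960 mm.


Formula: Elongation = (Lf - L0) / L0 * 100
Substituting: Elongation = (65.5960 - 45.5580) / 45.5580 * 100
Result: 43.9835 %


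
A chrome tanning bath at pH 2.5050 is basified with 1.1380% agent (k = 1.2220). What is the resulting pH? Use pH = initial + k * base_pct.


Formula: pH_final = pH_initial + k * base_pct
Substituting: pH_final = 2.5050 + 1.2220 * 1.1380
Result: 3.8956


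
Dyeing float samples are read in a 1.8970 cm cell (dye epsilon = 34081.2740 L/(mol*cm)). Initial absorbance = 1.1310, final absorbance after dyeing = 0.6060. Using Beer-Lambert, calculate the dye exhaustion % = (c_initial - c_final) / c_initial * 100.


c_initial = A_i / (epsilon * l) = 1.1310 / (34081.2740 * 1.8970) = 1.7494e-05 mol/L
c_final = A_f / (epsilon * l) = 0.6060 / (34081.2740 * 1.8970) = 9.3732e-06 mol/L
Exhaustion = (c_initial - c_final) / c_initial * 100 = (1.7494e-05 - 9.3732e-06) / 1.7494e-05 * 100 = 46.4191 %


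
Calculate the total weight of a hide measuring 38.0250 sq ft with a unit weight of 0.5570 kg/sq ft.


Formula: Weight = area * weight_per_sqft
Substituting: Weight = 38.0250 * 0.5570
Result: 21.1799 kg


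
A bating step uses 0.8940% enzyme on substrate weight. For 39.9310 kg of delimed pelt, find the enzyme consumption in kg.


Formula: Enzyme = substrate * pct / 100
Substituting: Enzyme = 39.9310 * 0.8940 / 100
Result: 0.3570 kg


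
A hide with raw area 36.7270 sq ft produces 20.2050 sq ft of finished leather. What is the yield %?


Formula: Yield = finished / raw * 100
Substituting: Yield = 20.2050 / 36.7270 * 100
Result: 55.0140 %


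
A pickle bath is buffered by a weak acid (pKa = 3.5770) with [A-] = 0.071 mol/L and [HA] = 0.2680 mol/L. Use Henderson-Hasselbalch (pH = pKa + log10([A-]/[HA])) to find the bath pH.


ratio = [A-] / [HA] = 0.071 / 0.2680 = 0.2649
log10(ratio) = -0.5769
pH = pKa + log10(ratio) = 3.5770 - 0.5769 = 3.0001


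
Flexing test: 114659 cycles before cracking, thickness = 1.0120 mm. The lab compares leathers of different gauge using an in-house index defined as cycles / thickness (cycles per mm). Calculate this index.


Formula: Index = cycles / thickness
Substituting: Index = 114659 / 1.0120
Result: 113299.4071 cycles/mm


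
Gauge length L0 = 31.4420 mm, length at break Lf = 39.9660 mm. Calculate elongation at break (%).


Formula: Elongation = (Lf - L0) / L0 * 100
Substituting: Elongation = (39.9660 - 31.4420) / 31.4420 * 100
Result: 27.1102 %


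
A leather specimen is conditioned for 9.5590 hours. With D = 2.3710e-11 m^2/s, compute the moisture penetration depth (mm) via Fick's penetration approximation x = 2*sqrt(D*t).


t = 9.5590 hr * 3600 = 34412.4000 s
D * t = 2.3710e-11 * 34412.4000 = 8.1592e-07
x = 2 * sqrt(D*t) = 2 * sqrt(8.1592e-07) = 0.00180656 m = 1.8066 mm


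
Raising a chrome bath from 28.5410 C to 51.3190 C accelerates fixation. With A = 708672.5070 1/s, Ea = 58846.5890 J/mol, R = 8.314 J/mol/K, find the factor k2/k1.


T1 = 28.5410 + 273.15 = 301.6910 K; T2 = 51.3190 + 273.15 = 324.4690 K
k1 = A * exp(-Ea/(R*T1)) = 708672.5070 * exp(-58846.5890/(8.314*301.6910)) = 4.5857e-05 1/s
k2 = A * exp(-Ea/(R*T2)) = 708672.5070 * exp(-58846.5890/(8.314*324.4690)) = 2.3806e-04 1/s
k2/k1 = 2.3806e-04 / 4.5857e-05 = 5.1913


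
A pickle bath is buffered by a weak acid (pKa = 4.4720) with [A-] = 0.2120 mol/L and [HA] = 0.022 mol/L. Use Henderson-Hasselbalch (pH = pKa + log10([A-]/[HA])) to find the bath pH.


ratio = [A-] / [HA] = 0.2120 / 0.022 = 9.6364
log10(ratio) = 0.9839
pH = pKa + log10(ratio) = 4.4720 + 0.9839 = 5.4559


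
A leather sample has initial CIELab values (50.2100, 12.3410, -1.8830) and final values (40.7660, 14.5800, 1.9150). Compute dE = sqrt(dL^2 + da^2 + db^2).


dL = -9.4440, da = 2.2390, db = 3.7980
dE = sqrt((-9.4440)^2 + 2.2390^2 + 3.7980^2) = 10.4224


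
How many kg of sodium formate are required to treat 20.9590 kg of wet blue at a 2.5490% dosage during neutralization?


Formula: Neutralizer = substrate * pct / 100
Substituting: Neutralizer = 20.9590 * 2.5490 / 100
Result: 0.5342 kg


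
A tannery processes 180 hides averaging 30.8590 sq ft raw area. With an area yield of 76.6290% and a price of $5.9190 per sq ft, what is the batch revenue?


Raw_total = N * avg_area = 180 * 30.8590 = 5554.6200 sq ft
Finished = Raw_total * yield / 100 = 5554.6200 * 76.6290 / 100 = 4256.4498 sq ft
Value = Finished * price = 4256.4498 * 5.9190 = 25193.9261 $


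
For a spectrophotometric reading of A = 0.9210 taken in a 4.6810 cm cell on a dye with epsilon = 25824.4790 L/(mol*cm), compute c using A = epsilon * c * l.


Formula: c = A / (epsilon * l)
Substituting: c = 0.9210 / (25824.4790 * 4.6810)
Result: 7.6188e-06 mol/L


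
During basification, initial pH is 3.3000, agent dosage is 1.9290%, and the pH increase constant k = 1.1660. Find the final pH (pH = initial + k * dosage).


Formula: pH_final = pH_initial + k * base_pct
Substituting: pH_final = 3.3000 + 1.1660 * 1.9290
Result: 5.5492


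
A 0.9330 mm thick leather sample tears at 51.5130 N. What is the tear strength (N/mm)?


Formula: Tear strength = force / thickness
Substituting: Tear strength = 51.5130 / 0.9330
Result: 55.2122 N/mm


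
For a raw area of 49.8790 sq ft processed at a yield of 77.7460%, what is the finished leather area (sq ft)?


Formula: finished = raw * yield / 100
Substituting: finished = 49.8790 * 77.7460 / 100
Result: 38.7789 sq ft


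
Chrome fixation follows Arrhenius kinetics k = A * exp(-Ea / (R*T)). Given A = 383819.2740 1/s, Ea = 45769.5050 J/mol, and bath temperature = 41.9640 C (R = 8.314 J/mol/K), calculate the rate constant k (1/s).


T_K = T_C + 273.15 = 41.9640 + 273.15 = 315.1140 K
exponent = -Ea / (R * T_K) = -45769.5050 / (8.314 * 315.1140) = -17.4702
k = A * exp(exponent) = 383819.2740 * exp(-17.4702) = 0.00992898 1/s


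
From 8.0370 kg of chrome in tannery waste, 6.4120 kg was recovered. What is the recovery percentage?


Formula: Recovery = recovered / input * 100
Substituting: Recovery = 6.4120 / 8.0370 * 100
Result: 79.7810 %


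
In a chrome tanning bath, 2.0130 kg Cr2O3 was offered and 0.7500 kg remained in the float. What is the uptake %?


Formula: Uptake = (offered - residual) / offered * 100
Substituting: Uptake = (2.0130 - 0.7500) / 2.0130 * 100
Result: 62.7422 %
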